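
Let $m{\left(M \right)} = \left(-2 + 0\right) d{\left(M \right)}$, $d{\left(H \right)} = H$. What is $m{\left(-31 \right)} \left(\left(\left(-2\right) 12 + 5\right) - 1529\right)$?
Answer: $-95976$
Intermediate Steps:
$m{\left(M \right)} = - 2 M$ ($m{\left(M \right)} = \left(-2 + 0\right) M = - 2 M$)
$m{\left(-31 \right)} \left(\left(\left(-2\right) 12 + 5\right) - 1529\right) = \left(-2\right) \left(-31\right) \left(\left(\left(-2\right) 12 + 5\right) - 1529\right) = 62 \left(\left(-24 + 5\right) - 1529\right) = 62 \left(-19 - 1529\right) = 62 \left(-1548\right) = -95976$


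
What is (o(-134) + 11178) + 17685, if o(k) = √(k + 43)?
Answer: 28863 + I*√91 ≈ 28863.0 + 9.5394*I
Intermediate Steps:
o(k) = √(43 + k)
(o(-134) + 11178) + 17685 = (√(43 - 134) + 11178) + 17685 = (√(-91) + 11178) + 17685 = (I*√91 + 11178) + 17685 = (11178 + I*√91) + 17685 = 28863 + I*√91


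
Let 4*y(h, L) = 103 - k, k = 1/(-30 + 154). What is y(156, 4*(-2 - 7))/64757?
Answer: 1161/2919952 ≈ 0.00039761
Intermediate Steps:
k = 1/124 ≈ 0.0080645
y(h, L) = 12771/496 (y(h, L) = (103 - 1*1/124)/4 = (103 - 1/124)/4 = (¼)*(12771/124) = 12771/496)
y(156, 4*(-2 - 7))/64757 = (12771/496)/64757 = (12771/496)*(1/64757) = 1161/2919952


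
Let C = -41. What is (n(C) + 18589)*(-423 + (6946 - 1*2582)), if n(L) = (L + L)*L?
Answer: 86508891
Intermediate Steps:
n(L) = 2*L² (n(L) = (2*L)*L = 2*L²)
(n(C) + 18589)*(-423 + (6946 - 1*2582)) = (2*(-41)² + 18589)*(-423 + (6946 - 1*2582)) = (2*1681 + 18589)*(-423 + (6946 - 2582)) = (3362 + 18589)*(-423 + 4364) = 21951*3941 = 86508891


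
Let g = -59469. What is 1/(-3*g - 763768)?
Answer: -1/585361 ≈ -1.7083e-6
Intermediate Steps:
1/(-3*g - 763768) = 1/(-3*(-59469) - 763768) = 1/(178407 - 763768) = 1/(-585361) = -1/585361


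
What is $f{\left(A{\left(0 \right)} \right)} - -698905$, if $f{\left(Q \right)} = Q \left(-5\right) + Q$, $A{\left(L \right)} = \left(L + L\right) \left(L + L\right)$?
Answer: $698905$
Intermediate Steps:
$A{\left(L \right)} = 4 L^{2}$ ($A{\left(L \right)} = 2 L 2 L = 4 L^{2}$)
$f{\left(Q \right)} = - 4 Q$ ($f{\left(Q \right)} = - 5 Q + Q = - 4 Q$)
$f{\left(A{\left(0 \right)} \right)} - -698905 = - 4 \cdot 4 \cdot 0^{2} - -698905 = - 4 \cdot 4 \cdot 0 + 698905 = \left(-4\right) 0 + 698905 = 0 + 698905 = 698905$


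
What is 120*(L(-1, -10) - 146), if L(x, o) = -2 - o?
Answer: -16560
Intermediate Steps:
120*(L(-1, -10) - 146) = 120*((-2 - 1*(-10)) - 146) = 120*((-2 + 10) - 146) = 120*(8 - 146) = 120*(-138) = -16560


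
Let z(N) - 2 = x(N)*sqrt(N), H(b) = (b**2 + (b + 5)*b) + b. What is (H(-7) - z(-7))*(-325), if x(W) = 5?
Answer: -17550 + 1625*I*sqrt(7) ≈ -17550.0 + 4299.3*I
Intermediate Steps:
H(b) = b + b**2 + b*(5 + b) (H(b) = (b**2 + (5 + b)*b) + b = (b**2 + b*(5 + b)) + b = b + b**2 + b*(5 + b))
z(N) = 2 + 5*sqrt(N)
(H(-7) - z(-7))*(-325) = (2*(-7)*(3 - 7) - (2 + 5*sqrt(-7)))*(-325) = (2*(-7)*(-4) - (2 + 5*(I*sqrt(7))))*(-325) = (56 - (2 + 5*I*sqrt(7)))*(-325) = (56 + (-2 - 5*I*sqrt(7)))*(-325) = (54 - 5*I*sqrt(7))*(-325) = -17550 + 1625*I*sqrt(7)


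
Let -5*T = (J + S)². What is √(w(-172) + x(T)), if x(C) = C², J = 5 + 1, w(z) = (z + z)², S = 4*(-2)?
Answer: 4*√184901/5 ≈ 344.00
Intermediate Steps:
S = -8
w(z) = 4*z² (w(z) = (2*z)² = 4*z²)
J = 6
T = -⅘ (T = -(6 - 8)²/5 = -⅕*(-2)² = -⅕*4 = -⅘ ≈ -0.80000)
√(w(-172) + x(T)) = √(4*(-172)² + (-⅘)²) = √(4*29584 + 16/25) = √(118336 + 16/25) = √(2958416/25) = 4*√184901/5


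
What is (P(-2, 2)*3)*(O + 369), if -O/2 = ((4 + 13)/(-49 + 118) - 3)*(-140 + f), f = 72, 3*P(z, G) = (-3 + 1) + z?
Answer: 1516/69 ≈ 21.971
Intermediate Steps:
P(z, G) = -⅔ + z/3 (P(z, G) = ((-3 + 1) + z)/3 = (-2 + z)/3 = -⅔ + z/3)
O = -25840/69 (O = -2*((4 + 13)/(-49 + 118) - 3)*(-140 + 72) = -2*(17/69 - 3)*(-68) = -(-380)*(-68)/69 = -2*12920/69 = -25840/69 ≈ -374.49)
(P(-2, 2)*3)*(O + 369) = ((-⅔ + (⅓)*(-2))*3)*(-25840/69 + 369) = ((-⅔ - ⅔)*3)*(-379/69) = -4/3*3*(-379/69) = -4*(-379/69) = 1516/69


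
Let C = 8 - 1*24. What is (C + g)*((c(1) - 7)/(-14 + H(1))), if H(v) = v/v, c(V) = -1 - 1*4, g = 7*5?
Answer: 228/13 ≈ 17.538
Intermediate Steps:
C = -16 (C = 8 - 24 = -16)
g = 35
c(V) = -5 (c(V) = -1 - 4 = -5)
H(v) = 1
(C + g)*((c(1) - 7)/(-14 + H(1))) = (-16 + 35)*((-5 - 7)/(-14 + 1)) = 19*(-12/(-13)) = 19*(-12*(-1/13)) = 19*(12/13) = 228/13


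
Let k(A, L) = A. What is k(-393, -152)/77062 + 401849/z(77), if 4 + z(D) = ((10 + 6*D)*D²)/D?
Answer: 15476503009/1400216540 ≈ 11.053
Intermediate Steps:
z(D) = -4 + D*(10 + 6*D) (z(D) = -4 + ((10 + 6*D)*D²)/D = -4 + (D²*(10 + 6*D))/D = -4 + D*(10 + 6*D))
k(-393, -152)/77062 + 401849/z(77) = -393/77062 + 401849/(-4 + 6*77² + 10*77) = -393*1/77062 + 401849/(-4 + 6*5929 + 770) = -393/77062 + 401849/(-4 + 35574 + 770) = -393/77062 + 401849/36340 = 15476503009/1400216540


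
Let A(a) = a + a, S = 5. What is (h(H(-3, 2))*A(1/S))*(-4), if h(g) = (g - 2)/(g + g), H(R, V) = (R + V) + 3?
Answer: 0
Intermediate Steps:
H(R, V) = 3 + R + V
h(g) = (-2 + g)/(2*g) (h(g) = (-2 + g)/((2*g)) = (-2 + g)*(1/(2*g)) = (-2 + g)/(2*g))
A(a) = 2*a
(h(H(-3, 2))*A(1/S))*(-4) = (((-2 + (3 - 3 + 2))/(2*(3 - 3 + 2)))*(2/5))*(-4) = (((1/2)*(-2 + 2)/2)*(2*(1/5)))*(-4) = (((1/2)*(1/2)*0)*(2/5))*(-4) = (0*(2/5))*(-4) = 0*(-4) = 0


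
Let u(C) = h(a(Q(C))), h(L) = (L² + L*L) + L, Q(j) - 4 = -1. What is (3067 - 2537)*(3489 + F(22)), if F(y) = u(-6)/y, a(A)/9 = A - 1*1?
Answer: 20517360/11 ≈ 1.8652e+6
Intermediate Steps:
Q(j) = 3 (Q(j) = 4 - 1 = 3)
a(A) = -9 + 9*A (a(A) = 9*(A - 1*1) = 9*(A - 1) = 9*(-1 + A) = -9 + 9*A)
h(L) = L + 2*L² (h(L) = (L² + L²) + L = 2*L² + L = L + 2*L²)
u(C) = 666 (u(C) = (-9 + 9*3)*(1 + 2*(-9 + 9*3)) = (-9 + 27)*(1 + 2*(-9 + 27)) = 18*(1 + 2*18) = 18*(1 + 36) = 18*37 = 666)
F(y) = 666/y
(3067 - 2537)*(3489 + F(22)) = (3067 - 2537)*(3489 + 666/22) = 530*(3489 + 666*(1/22)) = 530*(3489 + 333/11) = 530*(38712/11) = 20517360/11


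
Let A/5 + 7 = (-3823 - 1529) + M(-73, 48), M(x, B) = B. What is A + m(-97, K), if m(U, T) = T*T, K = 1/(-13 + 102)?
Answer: -210342154/7921 ≈ -26555.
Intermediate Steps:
K = 1/89 ≈ 0.011236
m(U, T) = T²
A = -26555 (A = -35 + 5*((-3823 - 1529) + 48) = -35 + 5*(-5352 + 48) = -35 + 5*(-5304) = -35 - 26520 = -26555)
A + m(-97, K) = -26555 + (1/89)² = -26555 + 1/7921 = -210342154/7921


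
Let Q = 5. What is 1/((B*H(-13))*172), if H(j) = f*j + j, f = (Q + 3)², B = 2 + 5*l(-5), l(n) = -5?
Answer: 1/3342820 ≈ 2.9915e-7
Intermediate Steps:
B = -23 (B = 2 + 5*(-5) = 2 - 25 = -23)
f = 64 (f = (5 + 3)² = 8² = 64)
H(j) = 65*j (H(j) = 64*j + j = 65*j)
1/((B*H(-13))*172) = 1/(-1495*(-13)*172) = 1/(-23*(-845)*172) = 1/(19435*172) = 1/3342820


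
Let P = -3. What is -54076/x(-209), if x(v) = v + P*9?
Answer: 13519/59 ≈ 229.14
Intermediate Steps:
x(v) = -27 + v (x(v) = v - 3*9 = v - 27 = -27 + v)
-54076/x(-209) = -54076/(-27 - 209) = -54076/(-236) = -54076*(-1/236) = 13519/59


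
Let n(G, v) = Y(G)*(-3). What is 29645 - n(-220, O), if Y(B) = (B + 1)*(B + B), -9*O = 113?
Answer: 318725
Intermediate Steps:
O = -113/9 (O = -⅑*113 = -113/9 ≈ -12.556)
Y(B) = 2*B*(1 + B) (Y(B) = (1 + B)*(2*B) = 2*B*(1 + B))
n(G, v) = -6*G*(1 + G) (n(G, v) = (2*G*(1 + G))*(-3) = -6*G*(1 + G))
29645 - n(-220, O) = 29645 - (-6)*(-220)*(1 - 220) = 29645 - (-6)*(-220)*(-219) = 29645 - 1*(-289080) = 29645 + 289080 = 318725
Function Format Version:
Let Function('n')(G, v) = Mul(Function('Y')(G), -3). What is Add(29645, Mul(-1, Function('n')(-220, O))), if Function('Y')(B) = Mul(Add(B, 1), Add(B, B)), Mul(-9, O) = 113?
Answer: 318725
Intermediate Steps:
O = Rational(-113, 9) (O = Mul(Rational(-1, 9), 113) = Rational(-113, 9) ≈ -12.556)
Function('Y')(B) = Mul(2, B, Add(1, B)) (Function('Y')(B) = Mul(Add(1, B), Mul(2, B)) = Mul(2, B, Add(1, B)))
Function('n')(G, v) = Mul(-6, G, Add(1, G)) (Function('n')(G, v) = Mul(Mul(2, G, Add(1, G)), -3) = Mul(-6, G, Add(1, G)))
Add(29645, Mul(-1, Function('n')(-220, O))) = Add(29645, Mul(-1, Mul(-6, -220, Add(1, -220)))) = Add(29645, Mul(-1, Mul(-6, -220, -219))) = Add(29645, Mul(-1, -289080)) = Add(29645, 289080) = 318725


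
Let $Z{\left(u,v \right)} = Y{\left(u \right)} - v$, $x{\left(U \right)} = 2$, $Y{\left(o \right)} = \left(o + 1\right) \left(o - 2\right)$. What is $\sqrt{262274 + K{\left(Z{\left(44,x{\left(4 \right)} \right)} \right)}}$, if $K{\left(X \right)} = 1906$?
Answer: $2 \sqrt{66045} \approx 513.98$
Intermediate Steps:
$Y{\left(o \right)} = \left(1 + o\right) \left(-2 + o\right)$
$Z{\left(u,v \right)} = -2 + u^{2} - u - v$ ($Z{\left(u,v \right)} = \left(-2 + u^{2} - u\right) - v = -2 + u^{2} - u - v$)
$\sqrt{262274 + K{\left(Z{\left(44,x{\left(4 \right)} \right)} \right)}} = \sqrt{262274 + 1906} = \sqrt{264180} = 2 \sqrt{66045}$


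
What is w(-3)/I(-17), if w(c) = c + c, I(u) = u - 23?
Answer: 3/20 ≈ 0.15000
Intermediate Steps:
I(u) = -23 + u
w(c) = 2*c
w(-3)/I(-17) = (2*(-3))/(-23 - 17) = -6/(-40) = -6*(-1/40) = 3/20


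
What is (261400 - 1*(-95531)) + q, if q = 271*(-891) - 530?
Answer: 114940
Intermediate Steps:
q = -241991 (q = -241461 - 530 = -241991)
(261400 - 1*(-95531)) + q = (261400 - 1*(-95531)) - 241991 = (261400 + 95531) - 241991 = 356931 - 241991 = 114940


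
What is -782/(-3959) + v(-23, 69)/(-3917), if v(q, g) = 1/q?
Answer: 70455121/356670269 ≈ 0.19754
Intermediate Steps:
-782/(-3959) + v(-23, 69)/(-3917) = -782/(-3959) + 1/(-23*(-3917)) = -782*(-1/3959) - 1/23*(-1/3917) = 782/3959 + 1/90091 = 70455121/356670269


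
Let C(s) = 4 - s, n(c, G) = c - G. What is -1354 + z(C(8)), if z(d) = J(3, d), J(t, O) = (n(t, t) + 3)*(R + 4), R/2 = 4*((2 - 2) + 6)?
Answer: -1198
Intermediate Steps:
R = 48 (R = 2*(4*((2 - 2) + 6)) = 2*(4*(0 + 6)) = 2*(4*6) = 2*24 = 48)
J(t, O) = 156 (J(t, O) = ((t - t) + 3)*(48 + 4) = (0 + 3)*52 = 3*52 = 156)
z(d) = 156
-1354 + z(C(8)) = -1354 + 156 = -1198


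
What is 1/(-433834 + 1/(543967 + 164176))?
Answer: -708143/307216510261 ≈ -2.3050e-6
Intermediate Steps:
1/(-433834 + 1/(543967 + 164176)) = 1/(-433834 + 1/708143) = 1/(-307216510261/708143) = -708143/307216510261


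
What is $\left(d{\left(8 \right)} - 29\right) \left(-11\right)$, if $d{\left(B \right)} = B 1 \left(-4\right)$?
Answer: $671$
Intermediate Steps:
$d{\left(B \right)} = - 4 B$ ($d{\left(B \right)} = B \left(-4\right) = - 4 B$)
$\left(d{\left(8 \right)} - 29\right) \left(-11\right) = \left(\left(-4\right) 8 - 29\right) \left(-11\right) = \left(-32 - 29\right) \left(-11\right) = \left(-61\right) \left(-11\right) = 671$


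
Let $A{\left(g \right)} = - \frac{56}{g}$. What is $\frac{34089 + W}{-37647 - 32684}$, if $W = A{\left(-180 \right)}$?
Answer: $- \frac{1534019}{3164895} \approx -0.4847$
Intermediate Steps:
$W = \frac{14}{45}$ ($W = - \frac{56}{-180} = \left(-56\right) \left(- \frac{1}{180}\right) = \frac{14}{45} \approx 0.31111$)
$\frac{34089 + W}{-37647 - 32684} = \frac{34089 + \frac{14}{45}}{-37647 - 32684} = \frac{1534019}{45 \left(-70331\right)} = \frac{1534019}{45} \left(- \frac{1}{70331}\right) = - \frac{1534019}{3164895}$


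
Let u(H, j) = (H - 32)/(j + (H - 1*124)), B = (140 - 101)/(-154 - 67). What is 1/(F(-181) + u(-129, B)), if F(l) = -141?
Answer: -4304/604127 ≈ -0.0071243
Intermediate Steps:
B = -3/17 (B = 39/(-221) = 39*(-1/221) = -3/17 ≈ -0.17647)
u(H, j) = (-32 + H)/(-124 + H + j) (u(H, j) = (-32 + H)/(j + (H - 124)) = (-32 + H)/(j + (-124 + H)) = (-32 + H)/(-124 + H + j))
1/(F(-181) + u(-129, B)) = 1/(-141 + (-32 - 129)/(-124 - 129 - 3/17)) = 1/(-141 - 161/(-4304/17)) = 1/(-141 - 17/4304*(-161)) = 1/(-141 + 2737/4304) = 1/(-604127/4304) = -4304/604127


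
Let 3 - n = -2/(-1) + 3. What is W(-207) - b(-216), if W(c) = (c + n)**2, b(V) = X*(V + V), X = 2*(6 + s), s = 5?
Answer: 53185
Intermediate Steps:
X = 22 (X = 2*(6 + 5) = 2*11 = 22)
n = -2 (n = 3 - (-2/(-1) + 3) = 3 - (-2*(-1) + 3) = 3 - (2 + 3) = 3 - 1*5 = 3 - 5 = -2)
b(V) = 44*V (b(V) = 22*(V + V) = 22*(2*V) = 44*V)
W(c) = (-2 + c)**2 (W(c) = (c - 2)**2 = (-2 + c)**2)
W(-207) - b(-216) = (-2 - 207)**2 - 44*(-216) = (-209)**2 - 1*(-9504) = 43681 + 9504 = 53185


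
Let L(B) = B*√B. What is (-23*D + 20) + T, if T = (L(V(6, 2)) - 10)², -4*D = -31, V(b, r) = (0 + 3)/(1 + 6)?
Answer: -79811/1372 - 60*√21/49 ≈ -63.783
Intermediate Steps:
V(b, r) = 3/7
L(B) = B^(3/2)
D = 31/4 (D = -¼*(-31) = 31/4 ≈ 7.7500)
T = (-10 + 3*√21/49)² (T = ((3/7)^(3/2) - 10)² = (3*√21/49 - 10)² = (-10 + 3*√21/49)² ≈ 94.467)
(-23*D + 20) + T = (-23*31/4 + 20) + (34327/343 - 60*√21/49) = (-713/4 + 20) + (34327/343 - 60*√21/49) = -633/4 + (34327/343 - 60*√21/49) = -79811/1372 - 60*√21/49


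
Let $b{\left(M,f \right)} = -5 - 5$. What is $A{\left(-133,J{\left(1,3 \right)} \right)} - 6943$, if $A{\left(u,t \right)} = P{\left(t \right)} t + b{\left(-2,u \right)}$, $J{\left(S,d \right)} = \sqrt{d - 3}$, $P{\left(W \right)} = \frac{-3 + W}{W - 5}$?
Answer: $-6953$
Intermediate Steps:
$b{\left(M,f \right)} = -10$ ($b{\left(M,f \right)} = -5 - 5 = -10$)
$P{\left(W \right)} = \frac{-3 + W}{-5 + W}$
$J{\left(S,d \right)} = \sqrt{-3 + d}$
$A{\left(u,t \right)} = -10 + \frac{t \left(-3 + t\right)}{-5 + t}$ ($A{\left(u,t \right)} = \frac{-3 + t}{-5 + t} t - 10 = \frac{t \left(-3 + t\right)}{-5 + t} - 10 = -10 + \frac{t \left(-3 + t\right)}{-5 + t}$)
$A{\left(-133,J{\left(1,3 \right)} \right)} - 6943 = \frac{50 + \left(\sqrt{-3 + 3}\right)^{2} - 13 \sqrt{-3 + 3}}{-5 + \sqrt{-3 + 3}} - 6943 = \frac{50 + \left(\sqrt{0}\right)^{2} - 13 \sqrt{0}}{-5 + \sqrt{0}} - 6943 = \frac{50 + 0^{2} - 0}{-5 + 0} - 6943 = \frac{50 + 0 + 0}{-5} - 6943 = \left(- \frac{1}{5}\right) 50 - 6943 = -10 - 6943 = -6953$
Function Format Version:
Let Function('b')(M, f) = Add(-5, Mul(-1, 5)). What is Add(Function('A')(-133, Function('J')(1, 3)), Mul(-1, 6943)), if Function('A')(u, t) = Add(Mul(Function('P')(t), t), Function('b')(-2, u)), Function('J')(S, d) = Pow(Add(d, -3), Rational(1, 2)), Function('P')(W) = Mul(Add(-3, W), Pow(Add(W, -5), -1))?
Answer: -6953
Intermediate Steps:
Function('b')(M, f) = -10 (Function('b')(M, f) = Add(-5, -5) = -10)
Function('P')(W) = Mul(Pow(Add(-5, W), -1), Add(-3, W)) (Function('P')(W) = Mul(Add(-3, W), Pow(Add(-5, W), -1)) = Mul(Pow(Add(-5, W), -1), Add(-3, W)))
Function('J')(S, d) = Pow(Add(-3, d), Rational(1, 2))
Function('A')(u, t) = Add(-10, Mul(t, Pow(Add(-5, t), -1), Add(-3, t))) (Function('A')(u, t) = Add(Mul(Mul(Pow(Add(-5, t), -1), Add(-3, t)), t), -10) = Add(Mul(t, Pow(Add(-5, t), -1), Add(-3, t)), -10) = Add(-10, Mul(t, Pow(Add(-5, t), -1), Add(-3, t))))
Add(Function('A')(-133, Function('J')(1, 3)), Mul(-1, 6943)) = Add(Mul(Pow(Add(-5, Pow(Add(-3, 3), Rational(1, 2))), -1), Add(50, Pow(Pow(Add(-3, 3), Rational(1, 2)), 2), Mul(-13, Pow(Add(-3, 3), Rational(1, 2))))), Mul(-1, 6943)) = Add(Mul(Pow(Add(-5, Pow(0, Rational(1, 2))), -1), Add(50, Pow(Pow(0, Rational(1, 2)), 2), Mul(-13, Pow(0, Rational(1, 2))))), -6943) = Add(Mul(Pow(Add(-5, 0), -1), Add(50, Pow(0, 2), Mul(-13, 0))), -6943) = Add(Mul(Pow(-5, -1), Add(50, 0, 0)), -6943) = Add(Mul(Rational(-1, 5), 50), -6943) = Add(-10, -6943) = -6953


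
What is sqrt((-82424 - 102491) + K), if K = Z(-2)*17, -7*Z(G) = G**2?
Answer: I*sqrt(9061311)/7 ≈ 430.03*I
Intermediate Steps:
Z(G) = -G**2/7
K = -68/7 (K = -1/7*(-2)**2*17 = -1/7*4*17 = -4/7*17 = -68/7 ≈ -9.7143)
sqrt((-82424 - 102491) + K) = sqrt((-82424 - 102491) - 68/7) = sqrt(-184915 - 68/7) = sqrt(-1294473/7) = I*sqrt(9061311)/7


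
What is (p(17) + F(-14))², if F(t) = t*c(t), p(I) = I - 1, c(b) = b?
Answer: 44944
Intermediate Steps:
p(I) = -1 + I
F(t) = t² (F(t) = t*t = t²)
(p(17) + F(-14))² = ((-1 + 17) + (-14)²)² = (16 + 196)² = 212² = 44944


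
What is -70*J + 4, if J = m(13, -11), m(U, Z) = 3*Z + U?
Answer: 1404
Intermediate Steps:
m(U, Z) = U + 3*Z
J = -20 (J = 13 + 3*(-11) = 13 - 33 = -20)
-70*J + 4 = -70*(-20) + 4 = 1400 + 4 = 1404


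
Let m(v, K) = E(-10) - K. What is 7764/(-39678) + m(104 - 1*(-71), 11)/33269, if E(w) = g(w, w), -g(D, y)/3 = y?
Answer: -132893/681139 ≈ -0.19510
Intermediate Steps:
g(D, y) = -3*y
E(w) = -3*w
m(v, K) = 30 - K (m(v, K) = -3*(-10) - K = 30 - K)
7764/(-39678) + m(104 - 1*(-71), 11)/33269 = 7764/(-39678) + (30 - 1*11)/33269 = 7764*(-1/39678) + (30 - 11)*(1/33269) = -1294/6613 + 19*(1/33269) = -1294/6613 + 1/1751 = -132893/681139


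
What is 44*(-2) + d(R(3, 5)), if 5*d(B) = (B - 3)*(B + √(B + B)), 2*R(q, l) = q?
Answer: -1769/20 - 3*√3/10 ≈ -88.970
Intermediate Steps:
R(q, l) = q/2
d(B) = (-3 + B)*(B + √2*√B)/5 (d(B) = ((B - 3)*(B + √(B + B)))/5 = ((-3 + B)*(B + √(2*B)))/5 = ((-3 + B)*(B + √2*√B))/5 = (-3 + B)*(B + √2*√B)/5)
44*(-2) + d(R(3, 5)) = 44*(-2) + (-3*3/10 + ((½)*3)²/5 - 3*√2*√((½)*3)/5 + √2*((½)*3)^(3/2)/5) = -88 + (-⅗*3/2 + (3/2)²/5 - 3*√2*√(3/2)/5 + √2*(3/2)^(3/2)/5) = -88 + (-9/10 + (⅕)*(9/4) - 3*√2*√6/2/5 + √2*(3*√6/4)/5) = -88 + (-9/10 + 9/20 - 3*√3/5 + 3*√3/10) = -88 + (-9/20 - 3*√3/10) = -1769/20 - 3*√3/10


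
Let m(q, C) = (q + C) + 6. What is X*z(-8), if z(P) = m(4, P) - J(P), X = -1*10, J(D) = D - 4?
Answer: -140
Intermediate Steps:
J(D) = -4 + D
m(q, C) = 6 + C + q (m(q, C) = (C + q) + 6 = 6 + C + q)
X = -10
z(P) = 14 (z(P) = (6 + P + 4) - (-4 + P) = (10 + P) + (4 - P) = 14)
X*z(-8) = -10*14 = -140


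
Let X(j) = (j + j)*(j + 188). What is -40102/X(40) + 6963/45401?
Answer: -846832891/414057120 ≈ -2.0452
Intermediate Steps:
X(j) = 2*j*(188 + j) (X(j) = (2*j)*(188 + j) = 2*j*(188 + j))
-40102/X(40) + 6963/45401 = -40102*1/(80*(188 + 40)) + 6963/45401 = -40102/(2*40*228) + 6963*(1/45401) = -40102/18240 + 6963/45401 = -40102*1/18240 + 6963/45401 = -20051/9120 + 6963/45401 = -846832891/414057120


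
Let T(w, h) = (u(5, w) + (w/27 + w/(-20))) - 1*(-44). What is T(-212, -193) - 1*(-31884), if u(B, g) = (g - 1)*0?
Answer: 4310651/135 ≈ 31931.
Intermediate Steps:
u(B, g) = 0 (u(B, g) = (-1 + g)*0 = 0)
T(w, h) = 44 - 7*w/540 (T(w, h) = (0 + (w/27 + w/(-20))) - 1*(-44) = (0 + (w*(1/27) + w*(-1/20))) + 44 = (0 + (w/27 - w/20)) + 44 = (0 - 7*w/540) + 44 = -7*w/540 + 44 = 44 - 7*w/540)
T(-212, -193) - 1*(-31884) = (44 - 7/540*(-212)) - 1*(-31884) = (44 + 371/135) + 31884 = 6311/135 + 31884 = 4310651/135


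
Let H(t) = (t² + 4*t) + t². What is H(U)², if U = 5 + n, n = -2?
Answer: 900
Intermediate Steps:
U = 3 (U = 5 - 2 = 3)
H(t) = 2*t² + 4*t
H(U)² = (2*3*(2 + 3))² = (2*3*5)² = 30² = 900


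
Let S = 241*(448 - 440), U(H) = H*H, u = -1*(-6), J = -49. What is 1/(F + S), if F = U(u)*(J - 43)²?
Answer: 1/306632 ≈ 3.2612e-6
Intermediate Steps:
u = 6
U(H) = H²
S = 1928 (S = 241*8 = 1928)
F = 304704 (F = 6²*(-49 - 43)² = 36*(-92)² = 36*8464 = 304704)
1/(F + S) = 1/(304704 + 1928) = 1/306632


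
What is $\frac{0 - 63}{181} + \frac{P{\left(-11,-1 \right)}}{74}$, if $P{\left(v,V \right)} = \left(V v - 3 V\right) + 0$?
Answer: $- \frac{1064}{6697} \approx -0.15888$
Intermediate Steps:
$P{\left(v,V \right)} = - 3 V + V v$ ($P{\left(v,V \right)} = \left(- 3 V + V v\right) + 0 = - 3 V + V v$)
$\frac{0 - 63}{181} + \frac{P{\left(-11,-1 \right)}}{74} = \frac{0 - 63}{181} + \frac{\left(-1\right) \left(-3 - 11\right)}{74} = \left(0 - 63\right) \frac{1}{181} + \left(-1\right) \left(-14\right) \frac{1}{74} = \left(-63\right) \frac{1}{181} + 14 \cdot \frac{1}{74} = - \frac{63}{181} + \frac{7}{37} = - \frac{1064}{6697}$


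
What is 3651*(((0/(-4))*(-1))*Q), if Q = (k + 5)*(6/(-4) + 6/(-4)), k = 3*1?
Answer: 0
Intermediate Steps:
k = 3
Q = -24 (Q = (3 + 5)*(6/(-4) + 6/(-4)) = 8*(6*(-1/4) + 6*(-1/4)) = 8*(-3/2 - 3/2) = 8*(-3) = -24)
3651*(((0/(-4))*(-1))*Q) = 3651*(((0/(-4))*(-1))*(-24)) = 3651*(((0*(-1/4))*(-1))*(-24)) = 3651*((0*(-1))*(-24)) = 3651*(0*(-24)) = 3651*0 = 0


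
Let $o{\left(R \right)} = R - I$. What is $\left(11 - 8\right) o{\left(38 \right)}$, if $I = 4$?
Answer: $102$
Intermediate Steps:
$o{\left(R \right)} = -4 + R$ ($o{\left(R \right)} = R - 4 = -4 + R$)
$\left(11 - 8\right) o{\left(38 \right)} = \left(11 - 8\right) \left(-4 + 38\right) = 3 \cdot 34 = 102$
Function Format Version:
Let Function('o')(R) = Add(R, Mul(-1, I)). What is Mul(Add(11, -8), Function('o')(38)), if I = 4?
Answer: 102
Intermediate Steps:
Function('o')(R) = Add(-4, R) (Function('o')(R) = Add(R, Mul(-1, 4)) = Add(R, -4) = Add(-4, R))
Mul(Add(11, -8), Function('o')(38)) = Mul(Add(11, -8), Add(-4, 38)) = Mul(3, 34) = 102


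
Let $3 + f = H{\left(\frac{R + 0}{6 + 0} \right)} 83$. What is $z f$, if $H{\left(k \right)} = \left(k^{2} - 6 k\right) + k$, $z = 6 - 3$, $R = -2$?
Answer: $\frac{1301}{3} \approx 433.67$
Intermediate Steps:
$z = 3$ ($z = 6 - 3 = 3$)
$H{\left(k \right)} = k^{2} - 5 k$
$f = \frac{1301}{9}$ ($f = -3 + \frac{-2 + 0}{6 + 0} \left(-5 + \frac{-2 + 0}{6 + 0}\right) 83 = -3 + - \frac{2}{6} \left(-5 - \frac{2}{6}\right) 83 = -3 + \left(-2\right) \frac{1}{6} \left(-5 - \frac{1}{3}\right) 83 = -3 + - \frac{-5 - \frac{1}{3}}{3} \cdot 83 = -3 + \left(- \frac{1}{3}\right) \left(- \frac{16}{3}\right) 83 = -3 + \frac{16}{9} \cdot 83 = -3 + \frac{1328}{9} = \frac{1301}{9} \approx 144.56$)
$z f = 3 \cdot \frac{1301}{9} = \frac{1301}{3}$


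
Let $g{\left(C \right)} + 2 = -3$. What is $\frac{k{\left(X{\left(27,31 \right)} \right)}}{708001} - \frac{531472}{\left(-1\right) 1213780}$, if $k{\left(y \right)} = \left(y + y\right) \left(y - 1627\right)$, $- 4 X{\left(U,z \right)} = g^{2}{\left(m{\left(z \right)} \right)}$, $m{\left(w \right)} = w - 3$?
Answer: $\frac{802125569569}{1718714907560} \approx 0.4667$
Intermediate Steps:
$m{\left(w \right)} = -3 + w$
$g{\left(C \right)} = -5$ ($g{\left(C \right)} = -2 - 3 = -5$)
$X{\left(U,z \right)} = - \frac{25}{4}$ ($X{\left(U,z \right)} = - \frac{\left(-5\right)^{2}}{4} = \left(- \frac{1}{4}\right) 25 = - \frac{25}{4}$)
$k{\left(y \right)} = 2 y \left(-1627 + y\right)$
$\frac{k{\left(X{\left(27,31 \right)} \right)}}{708001} - \frac{531472}{\left(-1\right) 1213780} = \frac{2 \left(- \frac{25}{4}\right) \left(-1627 - \frac{25}{4}\right)}{708001} - \frac{531472}{\left(-1\right) 1213780} = 2 \left(- \frac{25}{4}\right) \left(- \frac{6533}{4}\right) \frac{1}{708001} - \frac{531472}{-1213780} = \frac{163325}{8} \cdot \frac{1}{708001} - - \frac{132868}{303445} = \frac{163325}{5664008} + \frac{132868}{303445} = \frac{802125569569}{1718714907560}$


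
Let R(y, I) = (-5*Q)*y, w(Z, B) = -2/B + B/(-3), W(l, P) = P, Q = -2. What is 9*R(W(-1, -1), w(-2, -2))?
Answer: -90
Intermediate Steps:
w(Z, B) = -2/B - B/3 (w(Z, B) = -2/B + B*(-1/3) = -2/B - B/3)
R(y, I) = 10*y (R(y, I) = (-5*(-2))*y = 10*y)
9*R(W(-1, -1), w(-2, -2)) = 9*(10*(-1)) = 9*(-10) = -90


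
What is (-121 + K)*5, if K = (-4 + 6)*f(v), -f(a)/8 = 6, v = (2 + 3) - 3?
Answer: -1085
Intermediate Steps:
v = 2 (v = 5 - 3 = 2)
f(a) = -48 (f(a) = -8*6 = -48)
K = -96 (K = (-4 + 6)*(-48) = 2*(-48) = -96)
(-121 + K)*5 = (-121 - 96)*5 = -217*5 = -1085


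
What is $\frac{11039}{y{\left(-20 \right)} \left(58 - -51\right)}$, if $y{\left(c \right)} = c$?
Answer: $- \frac{11039}{2180} \approx -5.0638$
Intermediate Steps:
$\frac{11039}{y{\left(-20 \right)} \left(58 - -51\right)} = \frac{11039}{\left(-20\right) \left(58 - -51\right)} = \frac{11039}{\left(-20\right) \left(58 + 51\right)} = \frac{11039}{\left(-20\right) 109} = \frac{11039}{-2180} = 11039 \left(- \frac{1}{2180}\right) = - \frac{11039}{2180}$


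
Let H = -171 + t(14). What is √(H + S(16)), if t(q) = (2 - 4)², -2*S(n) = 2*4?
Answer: 3*I*√19 ≈ 13.077*I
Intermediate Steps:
S(n) = -4
t(q) = 4 (t(q) = (-2)² = 4)
H = -167 (H = -171 + 4 = -167)
√(H + S(16)) = √(-167 - 4) = √(-171) = 3*I*√19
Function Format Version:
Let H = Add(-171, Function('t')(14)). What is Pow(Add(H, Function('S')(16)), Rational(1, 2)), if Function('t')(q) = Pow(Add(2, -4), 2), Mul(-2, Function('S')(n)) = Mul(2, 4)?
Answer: Mul(3, I, Pow(19, Rational(1, 2))) ≈ Mul(13.077, I)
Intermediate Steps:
Function('S')(n) = -4 (Function('S')(n) = Mul(Rational(-1, 2), Mul(2, 4)) = Mul(Rational(-1, 2), 8) = -4)
Function('t')(q) = 4 (Function('t')(q) = Pow(-2, 2) = 4)
H = -167 (H = Add(-171, 4) = -167)
Pow(Add(H, Function('S')(16)), Rational(1, 2)) = Pow(Add(-167, -4), Rational(1, 2)) = Pow(-171, Rational(1, 2)) = Mul(3, I, Pow(19, Rational(1, 2)))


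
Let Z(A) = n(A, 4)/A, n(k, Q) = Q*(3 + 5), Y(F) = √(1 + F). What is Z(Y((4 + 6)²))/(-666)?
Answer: -16*√101/33633 ≈ -0.0047810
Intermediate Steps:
n(k, Q) = 8*Q (n(k, Q) = Q*8 = 8*Q)
Z(A) = 32/A (Z(A) = (8*4)/A = 32/A)
Z(Y((4 + 6)²))/(-666) = (32/(√(1 + (4 + 6)²)))/(-666) = (32/(√(1 + 10²)))*(-1/666) = (32/(√(1 + 100)))*(-1/666) = (32/(√101))*(-1/666) = (32*(√101/101))*(-1/666) = (32*√101/101)*(-1/666) = -16*√101/33633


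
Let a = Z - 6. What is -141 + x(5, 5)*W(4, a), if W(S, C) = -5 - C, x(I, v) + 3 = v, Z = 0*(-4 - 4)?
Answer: -139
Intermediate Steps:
Z = 0 (Z = 0*(-8) = 0)
x(I, v) = -3 + v
a = -6 (a = 0 - 6 = -6)
-141 + x(5, 5)*W(4, a) = -141 + (-3 + 5)*(-5 - 1*(-6)) = -141 + 2*(-5 + 6) = -141 + 2*1 = -141 + 2 = -139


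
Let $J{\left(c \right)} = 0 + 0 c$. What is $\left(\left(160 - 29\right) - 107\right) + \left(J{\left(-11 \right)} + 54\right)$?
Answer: $78$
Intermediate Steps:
$J{\left(c \right)} = 0$ ($J{\left(c \right)} = 0 + 0 = 0$)
$\left(\left(160 - 29\right) - 107\right) + \left(J{\left(-11 \right)} + 54\right) = \left(\left(160 - 29\right) - 107\right) + \left(0 + 54\right) = \left(131 - 107\right) + 54 = 24 + 54 = 78$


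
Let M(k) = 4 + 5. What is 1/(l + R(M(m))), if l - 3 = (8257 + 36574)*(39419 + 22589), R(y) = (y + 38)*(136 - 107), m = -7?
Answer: 1/2779882014 ≈ 3.5973e-10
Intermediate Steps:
M(k) = 9
R(y) = 1102 + 29*y (R(y) = (38 + y)*29 = 1102 + 29*y)
l = 2779880651 (l = 3 + (8257 + 36574)*(39419 + 22589) = 3 + 44831*62008 = 3 + 2779880648 = 2779880651)
1/(l + R(M(m))) = 1/(2779880651 + (1102 + 29*9)) = 1/(2779880651 + (1102 + 261)) = 1/(2779880651 + 1363) = 1/2779882014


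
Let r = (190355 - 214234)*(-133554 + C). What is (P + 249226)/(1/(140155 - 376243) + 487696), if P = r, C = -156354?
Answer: 1634428337175504/115139173247 ≈ 14195.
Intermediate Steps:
r = 6922713132 (r = (190355 - 214234)*(-133554 - 156354) = -23879*(-289908) = 6922713132)
P = 6922713132
(P + 249226)/(1/(140155 - 376243) + 487696) = (6922713132 + 249226)/(1/(140155 - 376243) + 487696) = 6922962358/(1/(-236088) + 487696) = 6922962358/(-1/236088 + 487696) = 6922962358/(115139173247/236088) = 6922962358*(236088/115139173247) = 1634428337175504/115139173247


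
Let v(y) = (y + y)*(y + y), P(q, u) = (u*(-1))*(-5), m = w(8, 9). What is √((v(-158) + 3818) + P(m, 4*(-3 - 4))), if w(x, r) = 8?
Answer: √103534 ≈ 321.77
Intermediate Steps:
m = 8
P(q, u) = 5*u (P(q, u) = -u*(-5) = 5*u)
v(y) = 4*y² (v(y) = (2*y)*(2*y) = 4*y²)
√((v(-158) + 3818) + P(m, 4*(-3 - 4))) = √((4*(-158)² + 3818) + 5*(4*(-3 - 4))) = √((4*24964 + 3818) + 5*(4*(-7))) = √((99856 + 3818) + 5*(-28)) = √(103674 - 140) = √103534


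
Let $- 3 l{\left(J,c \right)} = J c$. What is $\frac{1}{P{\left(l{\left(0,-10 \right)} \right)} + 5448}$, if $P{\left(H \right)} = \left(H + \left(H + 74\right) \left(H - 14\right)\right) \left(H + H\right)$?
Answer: $\frac{1}{5448} \approx 0.00018355$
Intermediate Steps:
$l{\left(J,c \right)} = - \frac{J c}{3}$
$P{\left(H \right)} = 2 H \left(H + \left(-14 + H\right) \left(74 + H\right)\right)$ ($P{\left(H \right)} = \left(H + \left(74 + H\right) \left(-14 + H\right)\right) 2 H = \left(H + \left(-14 + H\right) \left(74 + H\right)\right) 2 H = 2 H \left(H + \left(-14 + H\right) \left(74 + H\right)\right)$)
$\frac{1}{P{\left(l{\left(0,-10 \right)} \right)} + 5448} = \frac{1}{2 \left(\left(- \frac{1}{3}\right) 0 \left(-10\right)\right) \left(-1036 + \left(\left(- \frac{1}{3}\right) 0 \left(-10\right)\right)^{2} + 61 \left(\left(- \frac{1}{3}\right) 0 \left(-10\right)\right)\right) + 5448} = \frac{1}{2 \cdot 0 \left(-1036 + 0^{2} + 61 \cdot 0\right) + 5448} = \frac{1}{2 \cdot 0 \left(-1036 + 0 + 0\right) + 5448} = \frac{1}{2 \cdot 0 \left(-1036\right) + 5448} = \frac{1}{0 + 5448} = \frac{1}{5448}$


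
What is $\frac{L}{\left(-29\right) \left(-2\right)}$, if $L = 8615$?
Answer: $\frac{8615}{58} \approx 148.53$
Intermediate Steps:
$\frac{L}{\left(-29\right) \left(-2\right)} = \frac{8615}{\left(-29\right) \left(-2\right)} = \frac{8615}{58}$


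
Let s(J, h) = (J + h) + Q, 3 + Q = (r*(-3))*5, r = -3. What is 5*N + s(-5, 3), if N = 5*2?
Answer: 90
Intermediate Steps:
N = 10
Q = 42 (Q = -3 - 3*(-3)*5 = -3 + 9*5 = -3 + 45 = 42)
s(J, h) = 42 + J + h (s(J, h) = (J + h) + 42 = 42 + J + h)
5*N + s(-5, 3) = 5*10 + (42 - 5 + 3) = 50 + 40 = 90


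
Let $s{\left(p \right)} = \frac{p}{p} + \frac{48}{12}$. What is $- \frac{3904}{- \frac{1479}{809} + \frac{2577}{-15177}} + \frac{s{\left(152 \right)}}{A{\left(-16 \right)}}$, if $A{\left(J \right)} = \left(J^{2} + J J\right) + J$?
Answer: $\frac{990642463833}{506985904} \approx 1954.0$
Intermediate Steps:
$s{\left(p \right)} = 5$ ($s{\left(p \right)} = 1 + 48 \cdot \frac{1}{12} = 1 + 4 = 5$)
$A{\left(J \right)} = J + 2 J^{2}$ ($A{\left(J \right)} = \left(J^{2} + J^{2}\right) + J = 2 J^{2} + J = J + 2 J^{2}$)
$- \frac{3904}{- \frac{1479}{809} + \frac{2577}{-15177}} + \frac{s{\left(152 \right)}}{A{\left(-16 \right)}} = - \frac{3904}{- \frac{1479}{809} + \frac{2577}{-15177}} + \frac{5}{\left(-16\right) \left(1 + 2 \left(-16\right)\right)} = - \frac{3904}{\left(-1479\right) \frac{1}{809} + 2577 \left(- \frac{1}{15177}\right)} + \frac{5}{\left(-16\right) \left(1 - 32\right)} = - \frac{3904}{- \frac{1479}{809} - \frac{859}{5059}} + \frac{5}{\left(-16\right) \left(-31\right)} = - \frac{3904}{- \frac{8177192}{4092731}} + \frac{5}{496} = \left(-3904\right) \left(- \frac{4092731}{8177192}\right) + 5 \cdot \frac{1}{496} = \frac{1997252728}{1022149} + \frac{5}{496} = \frac{990642463833}{506985904}$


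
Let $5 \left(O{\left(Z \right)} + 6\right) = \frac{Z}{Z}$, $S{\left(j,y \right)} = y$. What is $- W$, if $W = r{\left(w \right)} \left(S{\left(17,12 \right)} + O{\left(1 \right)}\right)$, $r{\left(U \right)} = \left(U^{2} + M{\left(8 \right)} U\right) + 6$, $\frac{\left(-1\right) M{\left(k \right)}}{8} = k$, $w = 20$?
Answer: $\frac{27094}{5} \approx 5418.8$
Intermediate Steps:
$M{\left(k \right)} = - 8 k$
$O{\left(Z \right)} = - \frac{29}{5}$ ($O{\left(Z \right)} = -6 + \frac{Z \frac{1}{Z}}{5} = -6 + \frac{1}{5} \cdot 1 = -6 + \frac{1}{5} = - \frac{29}{5}$)
$r{\left(U \right)} = 6 + U^{2} - 64 U$ ($r{\left(U \right)} = \left(U^{2} + \left(-8\right) 8 U\right) + 6 = \left(U^{2} - 64 U\right) + 6 = 6 + U^{2} - 64 U$)
$W = - \frac{27094}{5}$ ($W = \left(6 + 20^{2} - 1280\right) \left(12 - \frac{29}{5}\right) = \left(6 + 400 - 1280\right) \frac{31}{5} = \left(-874\right) \frac{31}{5} = - \frac{27094}{5} \approx -5418.8$)
$- W = \left(-1\right) \left(- \frac{27094}{5}\right) = \frac{27094}{5}$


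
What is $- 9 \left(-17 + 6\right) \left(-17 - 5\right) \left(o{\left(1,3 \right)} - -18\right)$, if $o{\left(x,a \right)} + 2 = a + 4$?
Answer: $-50094$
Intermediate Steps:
$o{\left(x,a \right)} = 2 + a$ ($o{\left(x,a \right)} = -2 + \left(a + 4\right) = -2 + \left(4 + a\right) = 2 + a$)
$- 9 \left(-17 + 6\right) \left(-17 - 5\right) \left(o{\left(1,3 \right)} - -18\right) = - 9 \left(-17 + 6\right) \left(-17 - 5\right) \left(\left(2 + 3\right) - -18\right) = - 9 \left(\left(-11\right) \left(-22\right)\right) \left(5 + 18\right) = \left(-9\right) 242 \cdot 23 = \left(-2178\right) 23 = -50094$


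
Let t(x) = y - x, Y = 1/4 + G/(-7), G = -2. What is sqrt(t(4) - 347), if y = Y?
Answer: I*sqrt(68691)/14 ≈ 18.721*I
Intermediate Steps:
Y = 15/28 (Y = 1/4 - 2/(-7) = 1*(1/4) - 2*(-1/7) = 1/4 + 2/7 = 15/28 ≈ 0.53571)
y = 15/28 ≈ 0.53571
t(x) = 15/28 - x
sqrt(t(4) - 347) = sqrt((15/28 - 1*4) - 347) = sqrt((15/28 - 4) - 347) = sqrt(-97/28 - 347) = sqrt(-9813/28) = I*sqrt(68691)/14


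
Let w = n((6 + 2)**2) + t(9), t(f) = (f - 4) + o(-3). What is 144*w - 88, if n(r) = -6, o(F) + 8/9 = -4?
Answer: -936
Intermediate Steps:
o(F) = -44/9 (o(F) = -8/9 - 4 = -44/9)
t(f) = -80/9 + f (t(f) = (f - 4) - 44/9 = (-4 + f) - 44/9 = -80/9 + f)
w = -53/9 (w = -6 + (-80/9 + 9) = -6 + 1/9 = -53/9 ≈ -5.8889)
144*w - 88 = 144*(-53/9) - 88 = -848 - 88 = -936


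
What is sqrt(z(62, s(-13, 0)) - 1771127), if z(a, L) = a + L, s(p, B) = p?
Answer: I*sqrt(1771078) ≈ 1330.8*I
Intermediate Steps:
z(a, L) = L + a
sqrt(z(62, s(-13, 0)) - 1771127) = sqrt((-13 + 62) - 1771127) = sqrt(49 - 1771127) = sqrt(-1771078) = I*sqrt(1771078)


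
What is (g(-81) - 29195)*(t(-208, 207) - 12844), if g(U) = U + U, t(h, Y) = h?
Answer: 383167564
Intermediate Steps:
g(U) = 2*U
(g(-81) - 29195)*(t(-208, 207) - 12844) = (2*(-81) - 29195)*(-208 - 12844) = (-162 - 29195)*(-13052) = -29357*(-13052) = 383167564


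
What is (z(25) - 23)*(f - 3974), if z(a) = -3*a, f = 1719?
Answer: 220990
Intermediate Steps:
(z(25) - 23)*(f - 3974) = (-3*25 - 23)*(1719 - 3974) = (-75 - 23)*(-2255) = -98*(-2255) = 220990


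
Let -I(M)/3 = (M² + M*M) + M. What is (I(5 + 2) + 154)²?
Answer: 25921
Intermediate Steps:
I(M) = -6*M² - 3*M (I(M) = -3*((M² + M*M) + M) = -3*((M² + M²) + M) = -3*(2*M² + M) = -3*(M + 2*M²) = -6*M² - 3*M)
(I(5 + 2) + 154)² = (-3*(5 + 2)*(1 + 2*(5 + 2)) + 154)² = (-3*7*(1 + 2*7) + 154)² = (-3*7*(1 + 14) + 154)² = (-3*7*15 + 154)² = (-315 + 154)² = (-161)² = 25921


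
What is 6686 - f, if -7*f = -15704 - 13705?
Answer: 17393/7 ≈ 2484.7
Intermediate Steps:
f = 29409/7 (f = -(-15704 - 13705)/7 = -⅐*(-29409) = 29409/7 ≈ 4201.3)
6686 - f = 6686 - 1*29409/7 = 6686 - 29409/7 = 17393/7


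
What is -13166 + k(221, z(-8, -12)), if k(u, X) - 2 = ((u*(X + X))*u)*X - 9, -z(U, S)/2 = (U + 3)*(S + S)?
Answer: 5626470027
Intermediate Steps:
z(U, S) = -4*S*(3 + U) (z(U, S) = -2*(U + 3)*(S + S) = -2*(3 + U)*2*S = -4*S*(3 + U))
k(u, X) = -7 + 2*X**2*u**2 (k(u, X) = 2 + (((u*(X + X))*u)*X - 9) = 2 + (((u*(2*X))*u)*X - 9) = 2 + (((2*X*u)*u)*X - 9) = 2 + ((2*X*u**2)*X - 9) = 2 + (2*X**2*u**2 - 9) = 2 + (-9 + 2*X**2*u**2) = -7 + 2*X**2*u**2)
-13166 + k(221, z(-8, -12)) = -13166 + (-7 + 2*(-4*(-12)*(3 - 8))**2*221**2) = -13166 + (-7 + 2*(-4*(-12)*(-5))**2*48841) = -13166 + (-7 + 2*(-240)**2*48841) = -13166 + (-7 + 2*57600*48841) = -13166 + (-7 + 5626483200) = -13166 + 5626483193 = 5626470027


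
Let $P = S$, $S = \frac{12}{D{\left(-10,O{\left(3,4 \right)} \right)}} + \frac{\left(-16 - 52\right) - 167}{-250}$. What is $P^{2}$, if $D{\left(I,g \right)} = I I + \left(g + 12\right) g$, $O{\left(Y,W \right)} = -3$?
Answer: $\frac{16248961}{13322500} \approx 1.2197$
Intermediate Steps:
$D{\left(I,g \right)} = I^{2} + g \left(12 + g\right)$ ($D{\left(I,g \right)} = I^{2} + \left(12 + g\right) g = I^{2} + g \left(12 + g\right)$)
$S = \frac{4031}{3650}$ ($S = \frac{12}{\left(-10\right)^{2} + \left(-3\right)^{2} + 12 \left(-3\right)} + \frac{\left(-16 - 52\right) - 167}{-250} = \frac{12}{100 + 9 - 36} + \left(-68 - 167\right) \left(- \frac{1}{250}\right) = \frac{12}{73} - - \frac{47}{50} = 12 \cdot \frac{1}{73} + \frac{47}{50} = \frac{12}{73} + \frac{47}{50} = \frac{4031}{3650} \approx 1.1044$)
$P = \frac{4031}{3650} \approx 1.1044$
$P^{2} = \left(\frac{4031}{3650}\right)^{2} = \frac{16248961}{13322500}$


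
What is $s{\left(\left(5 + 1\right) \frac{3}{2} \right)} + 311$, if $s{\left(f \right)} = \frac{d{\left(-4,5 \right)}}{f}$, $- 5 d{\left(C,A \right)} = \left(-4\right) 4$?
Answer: $\frac{14011}{45} \approx 311.36$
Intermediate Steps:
$d{\left(C,A \right)} = \frac{16}{5}$ ($d{\left(C,A \right)} = - \frac{\left(-4\right) 4}{5} = \left(- \frac{1}{5}\right) \left(-16\right) = \frac{16}{5}$)
$s{\left(f \right)} = \frac{16}{5 f}$
$s{\left(\left(5 + 1\right) \frac{3}{2} \right)} + 311 = \frac{16}{5 \left(5 + 1\right) \frac{3}{2}} + 311 = \frac{16}{5 \cdot 6 \cdot 3 \cdot \frac{1}{2}} + 311 = \frac{16}{5 \cdot 6 \cdot \frac{3}{2}} + 311 = \frac{16}{5 \cdot 9} + 311 = \frac{16}{5} \cdot \frac{1}{9} + 311 = \frac{16}{45} + 311 = \frac{14011}{45}$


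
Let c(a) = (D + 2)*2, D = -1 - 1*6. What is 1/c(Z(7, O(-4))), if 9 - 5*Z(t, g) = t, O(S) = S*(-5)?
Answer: -1/10 ≈ -0.10000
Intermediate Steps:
O(S) = -5*S
Z(t, g) = 9/5 - t/5
D = -7 (D = -1 - 6 = -7)
c(a) = -10 (c(a) = (-7 + 2)*2 = -5*2 = -10)
1/c(Z(7, O(-4))) = 1/(-10) = -1/10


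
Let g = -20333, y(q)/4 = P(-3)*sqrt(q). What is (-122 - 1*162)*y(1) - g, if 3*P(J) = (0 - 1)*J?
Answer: 19197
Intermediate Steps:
P(J) = -J/3 (P(J) = ((0 - 1)*J)/3 = (-J)/3 = -J/3)
y(q) = 4*sqrt(q) (y(q) = 4*((-1/3*(-3))*sqrt(q)) = 4*(1*sqrt(q)) = 4*sqrt(q))
(-122 - 1*162)*y(1) - g = (-122 - 1*162)*(4*sqrt(1)) - 1*(-20333) = (-122 - 162)*(4*1) + 20333 = -284*4 + 20333 = -1136 + 20333 = 19197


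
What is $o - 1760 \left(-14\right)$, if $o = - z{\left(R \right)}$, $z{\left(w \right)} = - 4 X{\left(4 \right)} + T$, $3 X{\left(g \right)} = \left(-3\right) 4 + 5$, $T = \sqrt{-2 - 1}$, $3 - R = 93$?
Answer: $\frac{73892}{3} - i \sqrt{3} \approx 24631.0 - 1.732 i$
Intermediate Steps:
$R = -90$ ($R = 3 - 93 = -90$)
$T = i \sqrt{3}$ ($T = \sqrt{-3} = i \sqrt{3} \approx 1.732 i$)
$X{\left(g \right)} = - \frac{7}{3}$ ($X{\left(g \right)} = \frac{\left(-3\right) 4 + 5}{3} = \frac{-12 + 5}{3} = \frac{1}{3} \left(-7\right) = - \frac{7}{3}$)
$z{\left(w \right)} = \frac{28}{3} + i \sqrt{3}$ ($z{\left(w \right)} = \left(-4\right) \left(- \frac{7}{3}\right) + i \sqrt{3} = \frac{28}{3} + i \sqrt{3}$)
$o = - \frac{28}{3} - i \sqrt{3}$ ($o = - (\frac{28}{3} + i \sqrt{3}) = - \frac{28}{3} - i \sqrt{3} \approx -9.3333 - 1.732 i$)
$o - 1760 \left(-14\right) = \left(- \frac{28}{3} - i \sqrt{3}\right) - 1760 \left(-14\right) = \left(- \frac{28}{3} - i \sqrt{3}\right) - -24640 = \left(- \frac{28}{3} - i \sqrt{3}\right) + 24640 = \frac{73892}{3} - i \sqrt{3}$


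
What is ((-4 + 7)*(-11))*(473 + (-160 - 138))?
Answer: -5775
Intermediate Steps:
((-4 + 7)*(-11))*(473 + (-160 - 138)) = (3*(-11))*(473 - 298) = -33*175 = -5775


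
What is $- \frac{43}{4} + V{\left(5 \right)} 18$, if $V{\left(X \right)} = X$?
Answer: $\frac{317}{4} \approx 79.25$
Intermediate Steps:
$- \frac{43}{4} + V{\left(5 \right)} 18 = - \frac{43}{4} + 5 \cdot 18 = \left(-43\right) \frac{1}{4} + 90 = - \frac{43}{4} + 90 = \frac{317}{4}$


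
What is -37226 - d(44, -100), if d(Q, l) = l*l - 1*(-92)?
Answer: -47318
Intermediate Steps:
d(Q, l) = 92 + l² (d(Q, l) = l² + 92 = 92 + l²)
-37226 - d(44, -100) = -37226 - (92 + (-100)²) = -37226 - (92 + 10000) = -37226 - 1*10092 = -37226 - 10092 = -47318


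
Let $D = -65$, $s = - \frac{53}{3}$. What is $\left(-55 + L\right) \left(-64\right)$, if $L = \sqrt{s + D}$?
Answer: $3520 - \frac{128 i \sqrt{186}}{3} \approx 3520.0 - 581.9 i$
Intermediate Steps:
$s = - \frac{53}{3}$ ($s = \left(-53\right) \frac{1}{3} = - \frac{53}{3} \approx -17.667$)
$L = \frac{2 i \sqrt{186}}{3}$ ($L = \sqrt{- \frac{53}{3} - 65} = \sqrt{- \frac{248}{3}} = \frac{2 i \sqrt{186}}{3} \approx 9.0921 i$)
$\left(-55 + L\right) \left(-64\right) = \left(-55 + \frac{2 i \sqrt{186}}{3}\right) \left(-64\right) = 3520 - \frac{128 i \sqrt{186}}{3}$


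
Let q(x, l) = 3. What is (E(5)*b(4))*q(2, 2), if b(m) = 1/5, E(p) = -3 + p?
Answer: 6/5 ≈ 1.2000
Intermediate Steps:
b(m) = ⅕
(E(5)*b(4))*q(2, 2) = ((-3 + 5)*(⅕))*3 = (2*(⅕))*3 = (⅖)*3 = 6/5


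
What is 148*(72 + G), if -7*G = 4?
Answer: 74000/7 ≈ 10571.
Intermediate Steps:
G = -4/7 (G = -1/7*4 = -4/7 ≈ -0.57143)
148*(72 + G) = 148*(72 - 4/7) = 148*(500/7) = 74000/7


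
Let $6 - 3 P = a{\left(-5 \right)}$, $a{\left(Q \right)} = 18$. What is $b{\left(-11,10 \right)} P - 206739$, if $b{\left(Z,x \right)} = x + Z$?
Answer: $-206735$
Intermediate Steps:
$b{\left(Z,x \right)} = Z + x$
$P = -4$ ($P = 2 - 6 = -4$)
$b{\left(-11,10 \right)} P - 206739 = \left(-11 + 10\right) \left(-4\right) - 206739 = \left(-1\right) \left(-4\right) - 206739 = 4 - 206739 = -206735$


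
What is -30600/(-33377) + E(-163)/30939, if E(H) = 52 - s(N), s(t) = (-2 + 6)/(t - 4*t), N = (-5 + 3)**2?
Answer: 2845440389/3097953009 ≈ 0.91849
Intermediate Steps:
N = 4 (N = (-2)**2 = 4)
s(t) = -4/(3*t) (s(t) = 4/((-3*t)) = 4*(-1/(3*t)) = -4/(3*t))
E(H) = 157/3 (E(H) = 52 - (-4)/(3*4) = 52 - 1*(-1/3) = 52 + 1/3 = 157/3)
-30600/(-33377) + E(-163)/30939 = -30600/(-33377) + (157/3)/30939 = -30600*(-1/33377) + (157/3)*(1/30939) = 30600/33377 + 157/92817 = 2845440389/3097953009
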